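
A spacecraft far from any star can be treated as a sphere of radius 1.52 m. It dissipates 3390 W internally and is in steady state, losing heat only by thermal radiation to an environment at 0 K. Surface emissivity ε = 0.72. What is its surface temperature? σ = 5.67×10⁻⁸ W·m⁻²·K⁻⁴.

Steady state: internal power = radiated power, P = εσA T⁴.
Radiating area A = 4πr² = 29.03 m².
T⁴ = P/(εσA) = 3390/(0.72·5.67×10⁻⁸·29.03) = 2.860×10⁹ K⁴.
T = (2.860×10⁹)^(1/4).

T ≈ 231 K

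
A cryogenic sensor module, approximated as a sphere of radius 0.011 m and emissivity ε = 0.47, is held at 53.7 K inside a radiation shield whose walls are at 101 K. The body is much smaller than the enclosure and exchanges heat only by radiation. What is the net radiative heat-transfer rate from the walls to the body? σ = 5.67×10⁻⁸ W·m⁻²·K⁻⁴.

P_net ≈ 0.00388 W

For a small grey body in a large enclosure: P_net = εσA(T_body⁴ − T_wall⁴).
A = 4πr² = 0.001521 m²; T_body⁴ − T_wall⁴ = 8.316×10⁶ − 1.041×10⁸ = -9.574×10⁷ K⁴.
|P_net| = 0.47·5.67×10⁻⁸·0.001521·9.574×10⁷.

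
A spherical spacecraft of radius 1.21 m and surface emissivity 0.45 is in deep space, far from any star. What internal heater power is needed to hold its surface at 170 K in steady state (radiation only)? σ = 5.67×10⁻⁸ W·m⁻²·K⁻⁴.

P ≈ 392 W

P = εσ·4πr²·T⁴.
4πr² = 18.40 m²; T⁴ = 8.352×10⁸ K⁴.
P = 0.45·5.67×10⁻⁸·18.40·8.352×10⁸.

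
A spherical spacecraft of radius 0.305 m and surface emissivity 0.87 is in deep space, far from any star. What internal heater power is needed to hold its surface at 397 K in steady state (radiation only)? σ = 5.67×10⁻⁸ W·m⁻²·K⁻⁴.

P ≈ 1430 W

P = εσ·4πr²·T⁴.
4πr² = 1.169 m²; T⁴ = 2.484×10¹⁰ K⁴.
P = 0.87·5.67×10⁻⁸·1.169·2.484×10¹⁰.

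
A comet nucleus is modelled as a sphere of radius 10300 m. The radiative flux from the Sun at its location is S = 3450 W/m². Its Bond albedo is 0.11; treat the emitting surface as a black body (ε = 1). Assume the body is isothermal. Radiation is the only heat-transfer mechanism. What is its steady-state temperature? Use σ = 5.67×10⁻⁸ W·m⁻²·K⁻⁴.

At equilibrium, absorbed power = emitted power.
Absorbing cross-section = πr² = 3.333×10⁸ m²; emitting surface = 4πr² = 1.333×10⁹ m² (ratio 4).
(1−a)S·A_cross = εσ·A_surf·T⁴  ⇒  T⁴ = (1−a)S/(4σ).
T⁴ = 0.890·3450/(4·5.67×10⁻⁸) = 1.354×10¹⁰ K⁴.
T = (1.354×10¹⁰)^(1/4).

T ≈ 341 K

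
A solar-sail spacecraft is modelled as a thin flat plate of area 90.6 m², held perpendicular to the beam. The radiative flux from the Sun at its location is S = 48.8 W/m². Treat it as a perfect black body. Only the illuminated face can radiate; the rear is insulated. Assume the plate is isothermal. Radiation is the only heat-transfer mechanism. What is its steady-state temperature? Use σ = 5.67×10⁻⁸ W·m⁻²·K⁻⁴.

T ≈ 171 K

At equilibrium, absorbed power = emitted power.
Absorbing cross-section = A = 90.60 m²; emitting surface = A = 90.60 m² (ratio 1).
S·A_cross = εσ·A_surf·T⁴  ⇒  T⁴ = S/(1σ).
T⁴ = 1.00·48.8/(1·5.67×10⁻⁸) = 8.607×10⁸ K⁴.
T = (8.607×10⁸)^(1/4).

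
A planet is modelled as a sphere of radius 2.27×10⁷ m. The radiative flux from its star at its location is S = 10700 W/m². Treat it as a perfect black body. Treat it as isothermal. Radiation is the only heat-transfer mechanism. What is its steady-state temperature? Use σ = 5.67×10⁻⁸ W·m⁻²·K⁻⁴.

T ≈ 466 K

At equilibrium, absorbed power = emitted power.
Absorbing cross-section = πr² = 1.619×10¹⁵ m²; emitting surface = 4πr² = 6.475×10¹⁵ m² (ratio 4).
S·A_cross = εσ·A_surf·T⁴  ⇒  T⁴ = S/(4σ).
T⁴ = 1.00·10700/(4·5.67×10⁻⁸) = 4.718×10¹⁰ K⁴.
T = (4.718×10¹⁰)^(1/4).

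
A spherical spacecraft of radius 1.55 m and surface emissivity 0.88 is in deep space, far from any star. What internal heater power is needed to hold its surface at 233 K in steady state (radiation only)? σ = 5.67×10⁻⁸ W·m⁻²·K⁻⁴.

P = εσ·4πr²·T⁴.
4πr² = 30.19 m²; T⁴ = 2.947×10⁹ K⁴.
P = 0.88·5.67×10⁻⁸·30.19·2.947×10⁹.

P ≈ 4440 W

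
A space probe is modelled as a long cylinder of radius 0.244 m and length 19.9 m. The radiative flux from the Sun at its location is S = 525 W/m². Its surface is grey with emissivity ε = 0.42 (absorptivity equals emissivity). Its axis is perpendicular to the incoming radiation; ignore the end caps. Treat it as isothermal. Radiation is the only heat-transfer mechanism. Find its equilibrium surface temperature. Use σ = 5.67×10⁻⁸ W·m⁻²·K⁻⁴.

At equilibrium, absorbed power = emitted power.
Absorbing cross-section = 2rL = 9.711 m²; emitting surface = 2πrL = 30.51 m² (ratio π).
εS·A_cross = εσ·A_surf·T⁴  ⇒  T⁴ = S/(πσ)   (ε cancels).
T⁴ = 525/(π·5.67×10⁻⁸) = 2.947×10⁹ K⁴.
T = (2.947×10⁹)^(1/4).

T ≈ 233 K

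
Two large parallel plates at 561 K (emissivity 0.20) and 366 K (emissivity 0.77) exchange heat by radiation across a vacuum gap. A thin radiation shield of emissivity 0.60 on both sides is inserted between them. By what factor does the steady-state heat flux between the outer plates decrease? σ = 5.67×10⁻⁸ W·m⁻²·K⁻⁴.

Without shield: q₀ = σΔ(T⁴)/(1/ε₁+1/ε₂−1) with denominator 5.299.
With shield the two gaps are in series; the resistances add: (1/ε₁+1/ε_s−1)+(1/ε_s+1/ε₂−1) = 5.667+1.965 = 7.632.
Heat-flux ratio q₀/q = 7.632/5.299.

factor ≈ 1.44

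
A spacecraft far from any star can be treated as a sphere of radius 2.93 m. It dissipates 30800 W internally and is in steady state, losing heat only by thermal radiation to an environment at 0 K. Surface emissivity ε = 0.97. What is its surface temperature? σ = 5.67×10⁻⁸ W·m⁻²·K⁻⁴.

T ≈ 268 K

Steady state: internal power = radiated power, P = εσA T⁴.
Radiating area A = 4πr² = 107.9 m².
T⁴ = P/(εσA) = 30800/(0.97·5.67×10⁻⁸·107.9) = 5.191×10⁹ K⁴.
T = (5.191×10⁹)^(1/4).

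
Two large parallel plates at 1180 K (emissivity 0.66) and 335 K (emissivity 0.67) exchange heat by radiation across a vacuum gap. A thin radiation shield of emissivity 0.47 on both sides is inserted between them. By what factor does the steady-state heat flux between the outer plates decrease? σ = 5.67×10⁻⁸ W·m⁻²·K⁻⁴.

factor ≈ 2.62

Without shield: q₀ = σΔ(T⁴)/(1/ε₁+1/ε₂−1) with denominator 2.008.
With shield the two gaps are in series; the resistances add: (1/ε₁+1/ε_s−1)+(1/ε_s+1/ε₂−1) = 2.643+2.620 = 5.263.
Heat-flux ratio q₀/q = 5.263/2.008.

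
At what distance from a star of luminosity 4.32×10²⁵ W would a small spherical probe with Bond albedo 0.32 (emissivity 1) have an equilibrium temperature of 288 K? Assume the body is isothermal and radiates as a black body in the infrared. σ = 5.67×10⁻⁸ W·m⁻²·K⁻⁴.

d ≈ 3.87×10¹⁰ m

For an isothermal black-emitting sphere, (1−a)S·πr² = σ·4πr²·T⁴ ⇒ S = 4σT⁴/(1−a).
S = 4·5.67×10⁻⁸·(288)⁴/0.680 = 2295 W/m².
Flux falls as S = L/(4πd²), so d = √(L/(4πS)) = √(4.32×10²⁵/(4π·2295)).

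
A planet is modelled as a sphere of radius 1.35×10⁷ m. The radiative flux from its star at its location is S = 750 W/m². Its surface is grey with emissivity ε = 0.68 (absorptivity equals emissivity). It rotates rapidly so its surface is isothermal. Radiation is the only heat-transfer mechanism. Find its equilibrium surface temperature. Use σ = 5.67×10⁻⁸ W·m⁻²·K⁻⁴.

T ≈ 240 K

At equilibrium, absorbed power = emitted power.
Absorbing cross-section = πr² = 5.726×10¹⁴ m²; emitting surface = 4πr² = 2.290×10¹⁵ m² (ratio 4).
εS·A_cross = εσ·A_surf·T⁴  ⇒  T⁴ = S/(4σ)   (ε cancels).
T⁴ = 750/(4·5.67×10⁻⁸) = 3.307×10⁹ K⁴.
T = (3.307×10⁹)^(1/4).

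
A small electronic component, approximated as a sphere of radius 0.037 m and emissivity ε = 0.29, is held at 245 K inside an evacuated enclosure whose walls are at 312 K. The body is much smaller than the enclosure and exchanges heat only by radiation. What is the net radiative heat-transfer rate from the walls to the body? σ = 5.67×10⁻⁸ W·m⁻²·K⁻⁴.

P_net ≈ 1.66 W

For a small grey body in a large enclosure: P_net = εσA(T_body⁴ − T_wall⁴).
A = 4πr² = 0.01720 m²; T_body⁴ − T_wall⁴ = 3.603×10⁹ − 9.476×10⁹ = -5.873×10⁹ K⁴.
|P_net| = 0.29·5.67×10⁻⁸·0.01720·5.873×10⁹.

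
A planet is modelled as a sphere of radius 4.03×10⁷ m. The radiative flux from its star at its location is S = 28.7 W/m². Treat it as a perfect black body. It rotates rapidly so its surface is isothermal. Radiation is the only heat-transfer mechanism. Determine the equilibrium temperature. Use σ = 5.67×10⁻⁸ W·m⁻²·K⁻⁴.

At equilibrium, absorbed power = emitted power.
Absorbing cross-section = πr² = 5.102×10¹⁵ m²; emitting surface = 4πr² = 2.041×10¹⁶ m² (ratio 4).
S·A_cross = εσ·A_surf·T⁴  ⇒  T⁴ = S/(4σ).
T⁴ = 1.00·28.7/(4·5.67×10⁻⁸) = 1.265×10⁸ K⁴.
T = (1.265×10⁸)^(1/4).

T ≈ 106 K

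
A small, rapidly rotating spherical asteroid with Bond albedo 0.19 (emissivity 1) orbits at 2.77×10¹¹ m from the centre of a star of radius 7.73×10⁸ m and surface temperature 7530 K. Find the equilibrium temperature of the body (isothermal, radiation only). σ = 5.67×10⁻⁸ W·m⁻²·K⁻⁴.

T ≈ 267 K

The star's surface emits σT_*⁴; at distance d the flux is S = σT_*⁴(R_*/d)².
S = 5.67×10⁻⁸·(7530)⁴·(7.73×10⁸/2.77×10¹¹)² = 1420 W/m².
For an isothermal sphere T⁴ = (1−a)S/(4σ) = 5.070×10⁹ K⁴.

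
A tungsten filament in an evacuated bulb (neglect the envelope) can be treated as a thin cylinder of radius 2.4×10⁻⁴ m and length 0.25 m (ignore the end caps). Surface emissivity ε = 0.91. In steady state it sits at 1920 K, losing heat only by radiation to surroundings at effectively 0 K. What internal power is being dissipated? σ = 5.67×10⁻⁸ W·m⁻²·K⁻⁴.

Steady state: P = εσA T⁴.
A = 2πrL = 3.770×10⁻⁴ m²; T⁴ = (1920)⁴ = 1.359×10¹³ K⁴.
P = 0.91 × 5.67×10⁻⁸ × 3.770×10⁻⁴ × 1.359×10¹³.

P ≈ 264 W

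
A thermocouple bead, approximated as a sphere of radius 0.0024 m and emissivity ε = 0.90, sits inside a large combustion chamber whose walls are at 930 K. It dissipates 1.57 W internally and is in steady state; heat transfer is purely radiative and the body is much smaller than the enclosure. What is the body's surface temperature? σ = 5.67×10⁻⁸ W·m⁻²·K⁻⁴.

T ≈ 1040 K

For a small grey body in a large enclosure, net radiated power = εσA(T⁴ − T_w⁴).
Steady state: P = εσA(T⁴ − T_w⁴) with A = 4πr² = 7.238×10⁻⁵ m².
T⁴ = P/(εσA) + T_w⁴ = 1.57/(0.90·5.67×10⁻⁸·7.238×10⁻⁵) + (930)⁴
    = 4.251×10¹¹ + 7.481×10¹¹ = 1.173×10¹² K⁴.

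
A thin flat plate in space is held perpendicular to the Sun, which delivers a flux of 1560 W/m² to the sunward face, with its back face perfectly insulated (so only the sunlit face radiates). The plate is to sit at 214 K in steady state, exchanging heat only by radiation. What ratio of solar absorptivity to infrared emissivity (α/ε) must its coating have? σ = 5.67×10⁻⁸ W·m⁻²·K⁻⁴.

Balance: αS·A = εσ·1A·T⁴ ⇒ α/ε = σT⁴/S.
α/ε = 5.67×10⁻⁸·(214)⁴/1560 = 5.67×10⁻⁸·2.097×10⁹/1560.

α/ε ≈ 0.0762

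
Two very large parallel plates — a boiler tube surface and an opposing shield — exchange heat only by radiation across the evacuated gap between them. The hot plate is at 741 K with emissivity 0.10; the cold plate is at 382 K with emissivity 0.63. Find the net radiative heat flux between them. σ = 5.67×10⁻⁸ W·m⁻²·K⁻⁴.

For two infinite grey parallel plates, q = σ(T₁⁴ − T₂⁴)/(1/ε₁ + 1/ε₂ − 1).
T₁⁴ − T₂⁴ = 3.015×10¹¹ − 2.129×10¹⁰ = 2.802×10¹¹ K⁴.
1/ε₁ + 1/ε₂ − 1 = 10.00 + 1.587 − 1 = 10.59.
q = 5.67×10⁻⁸ × 2.802×10¹¹ / 10.59.

q ≈ 1500 W/m²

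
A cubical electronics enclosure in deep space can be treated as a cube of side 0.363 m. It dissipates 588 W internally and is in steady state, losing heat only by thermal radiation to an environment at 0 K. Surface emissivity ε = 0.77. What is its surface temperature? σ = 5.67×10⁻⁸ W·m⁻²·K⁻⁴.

T ≈ 361 K

Steady state: internal power = radiated power, P = εσA T⁴.
Radiating area A = 6L² = 0.7906 m².
T⁴ = P/(εσA) = 588/(0.77·5.67×10⁻⁸·0.7906) = 1.703×10¹⁰ K⁴.
T = (1.703×10¹⁰)^(1/4).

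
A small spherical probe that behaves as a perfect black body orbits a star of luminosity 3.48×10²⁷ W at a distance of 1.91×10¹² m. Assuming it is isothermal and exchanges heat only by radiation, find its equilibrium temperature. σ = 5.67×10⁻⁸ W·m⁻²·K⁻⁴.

T ≈ 135 K

First find the stellar flux at distance d: S = L/(4πd²) = 3.48×10²⁷/(4π·(1.91×10¹²)²) = 75.91 W/m².
For an isothermal sphere, absorbed (1−a)S·πr² = emitted σ·4πr²·T⁴, so T⁴ = (1−a)S/(4σ).
T⁴ = 1.00·75.91/(4·5.67×10⁻⁸) = 3.347×10⁸ K⁴.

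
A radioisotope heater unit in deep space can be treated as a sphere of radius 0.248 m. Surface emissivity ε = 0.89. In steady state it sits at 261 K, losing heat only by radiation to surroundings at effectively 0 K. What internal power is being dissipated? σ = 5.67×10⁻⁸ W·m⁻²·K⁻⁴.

Steady state: P = εσA T⁴.
A = 4πr² = 0.7729 m²; T⁴ = (261)⁴ = 4.640×10⁹ K⁴.
P = 0.89 × 5.67×10⁻⁸ × 0.7729 × 4.640×10⁹.

P ≈ 181 W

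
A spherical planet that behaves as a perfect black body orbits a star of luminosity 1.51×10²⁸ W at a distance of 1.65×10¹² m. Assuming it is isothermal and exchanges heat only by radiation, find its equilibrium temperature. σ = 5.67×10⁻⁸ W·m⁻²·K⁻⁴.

First find the stellar flux at distance d: S = L/(4πd²) = 1.51×10²⁸/(4π·(1.65×10¹²)²) = 441.4 W/m².
For an isothermal sphere, absorbed (1−a)S·πr² = emitted σ·4πr²·T⁴, so T⁴ = (1−a)S/(4σ).
T⁴ = 1.00·441.4/(4·5.67×10⁻⁸) = 1.946×10⁹ K⁴.

T ≈ 210 K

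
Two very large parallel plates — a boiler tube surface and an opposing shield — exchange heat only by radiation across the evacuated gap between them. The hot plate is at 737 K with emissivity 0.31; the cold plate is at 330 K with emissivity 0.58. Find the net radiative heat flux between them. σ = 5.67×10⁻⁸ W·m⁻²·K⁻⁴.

For two infinite grey parallel plates, q = σ(T₁⁴ − T₂⁴)/(1/ε₁ + 1/ε₂ − 1).
T₁⁴ − T₂⁴ = 2.950×10¹¹ − 1.186×10¹⁰ = 2.832×10¹¹ K⁴.
1/ε₁ + 1/ε₂ − 1 = 3.226 + 1.724 − 1 = 3.950.
q = 5.67×10⁻⁸ × 2.832×10¹¹ / 3.950.

q ≈ 4060 W/m²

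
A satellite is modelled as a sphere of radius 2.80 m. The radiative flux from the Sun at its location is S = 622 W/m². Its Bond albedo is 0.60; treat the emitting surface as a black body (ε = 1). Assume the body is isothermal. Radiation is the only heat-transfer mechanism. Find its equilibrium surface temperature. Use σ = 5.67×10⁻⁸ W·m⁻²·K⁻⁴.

T ≈ 182 K

At equilibrium, absorbed power = emitted power.
Absorbing cross-section = πr² = 24.63 m²; emitting surface = 4πr² = 98.52 m² (ratio 4).
(1−a)S·A_cross = εσ·A_surf·T⁴  ⇒  T⁴ = (1−a)S/(4σ).
T⁴ = 0.400·622/(4·5.67×10⁻⁸) = 1.097×10⁹ K⁴.
T = (1.097×10⁹)^(1/4).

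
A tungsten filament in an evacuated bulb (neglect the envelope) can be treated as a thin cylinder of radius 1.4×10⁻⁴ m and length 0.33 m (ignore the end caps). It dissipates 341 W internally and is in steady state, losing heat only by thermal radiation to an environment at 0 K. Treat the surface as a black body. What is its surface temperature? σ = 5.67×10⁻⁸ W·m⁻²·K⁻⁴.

T ≈ 2130 K

Steady state: internal power = radiated power, P = εσA T⁴.
Radiating area A = 2πrL = 2.903×10⁻⁴ m².
T⁴ = P/(εσA) = 341/(1.0·5.67×10⁻⁸·2.903×10⁻⁴) = 2.072×10¹³ K⁴.
T = (2.072×10¹³)^(1/4).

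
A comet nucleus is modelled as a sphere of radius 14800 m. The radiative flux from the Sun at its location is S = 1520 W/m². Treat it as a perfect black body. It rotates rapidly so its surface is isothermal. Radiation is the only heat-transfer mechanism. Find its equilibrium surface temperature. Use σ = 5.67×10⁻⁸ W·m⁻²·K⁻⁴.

T ≈ 286 K

At equilibrium, absorbed power = emitted power.
Absorbing cross-section = πr² = 6.881×10⁸ m²; emitting surface = 4πr² = 2.753×10⁹ m² (ratio 4).
S·A_cross = εσ·A_surf·T⁴  ⇒  T⁴ = S/(4σ).
T⁴ = 1.00·1520/(4·5.67×10⁻⁸) = 6.702×10⁹ K⁴.
T = (6.702×10⁹)^(1/4).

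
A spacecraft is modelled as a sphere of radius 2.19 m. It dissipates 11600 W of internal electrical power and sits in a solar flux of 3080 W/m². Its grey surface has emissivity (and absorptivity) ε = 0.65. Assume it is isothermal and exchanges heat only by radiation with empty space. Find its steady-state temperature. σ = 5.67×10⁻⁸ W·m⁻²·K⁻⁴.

At steady state, absorbed solar power + internal power = radiated power.
Absorbed: α·S·A_cross = 0.65·3080·15.07 = 30160 W (cross-section πr²).
Total input = 30160 + 11600 = 41760 W.
Radiated: εσ·A_surf·T⁴ with A_surf = 4πr² = 60.27 m².
T⁴ = 41760/(0.65·5.67×10⁻⁸·60.27) = 1.880×10¹⁰ K⁴.

T ≈ 370 K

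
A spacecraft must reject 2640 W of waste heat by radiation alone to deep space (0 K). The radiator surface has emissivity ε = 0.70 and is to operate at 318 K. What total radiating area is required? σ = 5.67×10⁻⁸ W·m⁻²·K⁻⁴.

P = εσA T⁴ ⇒ A = P/(εσT⁴).
T⁴ = 1.023×10¹⁰ K⁴.
A = 2640/(0.70 × 5.67×10⁻⁸ × 1.023×10¹⁰).

A ≈ 6.50 m²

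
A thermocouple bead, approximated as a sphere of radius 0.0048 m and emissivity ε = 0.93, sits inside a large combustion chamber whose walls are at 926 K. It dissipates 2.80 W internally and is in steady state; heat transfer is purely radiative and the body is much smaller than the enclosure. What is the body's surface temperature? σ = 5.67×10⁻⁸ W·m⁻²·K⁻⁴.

For a small grey body in a large enclosure, net radiated power = εσA(T⁴ − T_w⁴).
Steady state: P = εσA(T⁴ − T_w⁴) with A = 4πr² = 2.895×10⁻⁴ m².
T⁴ = P/(εσA) + T_w⁴ = 2.80/(0.93·5.67×10⁻⁸·2.895×10⁻⁴) + (926)⁴
    = 1.834×10¹¹ + 7.353×10¹¹ = 9.187×10¹¹ K⁴.

T ≈ 979 K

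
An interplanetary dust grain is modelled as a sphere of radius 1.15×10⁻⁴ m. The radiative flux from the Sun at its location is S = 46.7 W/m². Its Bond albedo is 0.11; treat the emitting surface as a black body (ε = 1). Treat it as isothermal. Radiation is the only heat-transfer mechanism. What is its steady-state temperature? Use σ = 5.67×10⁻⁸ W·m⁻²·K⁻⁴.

At equilibrium, absorbed power = emitted power.
Absorbing cross-section = πr² = 4.155×10⁻⁸ m²; emitting surface = 4πr² = 1.662×10⁻⁷ m² (ratio 4).
(1−a)S·A_cross = εσ·A_surf·T⁴  ⇒  T⁴ = (1−a)S/(4σ).
T⁴ = 0.890·46.7/(4·5.67×10⁻⁸) = 1.833×10⁸ K⁴.
T = (1.833×10⁸)^(1/4).

T ≈ 116 K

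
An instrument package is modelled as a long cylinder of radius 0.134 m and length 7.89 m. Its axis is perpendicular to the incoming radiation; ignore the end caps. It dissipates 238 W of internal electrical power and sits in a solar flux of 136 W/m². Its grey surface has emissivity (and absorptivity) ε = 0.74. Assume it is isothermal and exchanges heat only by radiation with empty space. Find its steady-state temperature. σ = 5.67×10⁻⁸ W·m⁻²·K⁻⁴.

At steady state, absorbed solar power + internal power = radiated power.
Absorbed: α·S·A_cross = 0.74·136·2.115 = 212.8 W (cross-section 2rL).
Total input = 212.8 + 238 = 450.8 W.
Radiated: εσ·A_surf·T⁴ with A_surf = 2πrL = 6.643 m².
T⁴ = 450.8/(0.74·5.67×10⁻⁸·6.643) = 1.617×10⁹ K⁴.

T ≈ 201 K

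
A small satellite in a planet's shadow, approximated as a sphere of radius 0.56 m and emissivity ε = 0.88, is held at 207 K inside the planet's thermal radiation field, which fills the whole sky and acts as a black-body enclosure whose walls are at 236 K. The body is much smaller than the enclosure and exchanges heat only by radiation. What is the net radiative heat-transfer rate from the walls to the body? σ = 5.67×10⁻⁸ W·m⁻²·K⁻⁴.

P_net ≈ 249 W

For a small grey body in a large enclosure: P_net = εσA(T_body⁴ − T_wall⁴).
A = 4πr² = 3.941 m²; T_body⁴ − T_wall⁴ = 1.836×10⁹ − 3.102×10⁹ = -1.266×10⁹ K⁴.
|P_net| = 0.88·5.67×10⁻⁸·3.941·1.266×10⁹.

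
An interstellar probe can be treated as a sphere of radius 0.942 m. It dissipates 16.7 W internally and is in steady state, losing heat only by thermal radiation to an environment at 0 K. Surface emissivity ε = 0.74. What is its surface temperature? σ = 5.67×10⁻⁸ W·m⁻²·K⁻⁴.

T ≈ 77.3 K

Steady state: internal power = radiated power, P = εσA T⁴.
Radiating area A = 4πr² = 11.15 m².
T⁴ = P/(εσA) = 16.7/(0.74·5.67×10⁻⁸·11.15) = 3.569×10⁷ K⁴.
T = (3.569×10⁷)^(1/4).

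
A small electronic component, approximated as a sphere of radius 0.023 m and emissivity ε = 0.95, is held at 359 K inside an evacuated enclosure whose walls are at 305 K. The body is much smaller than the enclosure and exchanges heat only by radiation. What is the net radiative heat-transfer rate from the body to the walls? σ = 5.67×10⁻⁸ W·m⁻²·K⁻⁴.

For a small grey body in a large enclosure: P_net = εσA(T_body⁴ − T_wall⁴).
A = 4πr² = 0.006648 m²; T_body⁴ − T_wall⁴ = 1.661×10¹⁰ − 8.654×10⁹ = 7.957×10⁹ K⁴.
|P_net| = 0.95·5.67×10⁻⁸·0.006648·7.957×10⁹.

P_net ≈ 2.85 W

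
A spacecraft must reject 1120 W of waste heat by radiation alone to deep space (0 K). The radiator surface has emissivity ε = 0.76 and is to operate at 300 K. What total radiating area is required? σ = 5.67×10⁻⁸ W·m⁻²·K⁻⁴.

A ≈ 3.21 m²

P = εσA T⁴ ⇒ A = P/(εσT⁴).
T⁴ = 8.100×10⁹ K⁴.
A = 1120/(0.76 × 5.67×10⁻⁸ × 8.100×10⁹).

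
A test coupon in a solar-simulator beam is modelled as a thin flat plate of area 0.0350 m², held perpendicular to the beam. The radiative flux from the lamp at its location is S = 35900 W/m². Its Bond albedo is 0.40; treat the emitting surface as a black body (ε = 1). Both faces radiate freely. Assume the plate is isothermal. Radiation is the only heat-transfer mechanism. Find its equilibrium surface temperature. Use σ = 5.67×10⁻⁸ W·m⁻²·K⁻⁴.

At equilibrium, absorbed power = emitted power.
Absorbing cross-section = A = 0.03500 m²; emitting surface = 2A = 0.07000 m² (ratio 2).
(1−a)S·A_cross = εσ·A_surf·T⁴  ⇒  T⁴ = (1−a)S/(2σ).
T⁴ = 0.600·35900/(2·5.67×10⁻⁸) = 1.899×10¹¹ K⁴.
T = (1.899×10¹¹)^(1/4).

T ≈ 660 K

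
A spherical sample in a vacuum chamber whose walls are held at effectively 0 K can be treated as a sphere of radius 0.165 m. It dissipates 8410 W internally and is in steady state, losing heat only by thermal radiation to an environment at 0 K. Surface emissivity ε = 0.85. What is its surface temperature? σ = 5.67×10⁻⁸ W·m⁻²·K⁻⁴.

Steady state: internal power = radiated power, P = εσA T⁴.
Radiating area A = 4πr² = 0.3421 m².
T⁴ = P/(εσA) = 8410/(0.85·5.67×10⁻⁸·0.3421) = 5.101×10¹¹ K⁴.
T = (5.101×10¹¹)^(1/4).

T ≈ 845 K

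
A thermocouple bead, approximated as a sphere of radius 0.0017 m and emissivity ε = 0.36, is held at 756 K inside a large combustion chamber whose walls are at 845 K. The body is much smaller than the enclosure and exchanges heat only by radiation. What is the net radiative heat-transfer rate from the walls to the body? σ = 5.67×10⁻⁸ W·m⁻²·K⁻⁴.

For a small grey body in a large enclosure: P_net = εσA(T_body⁴ − T_wall⁴).
A = 4πr² = 3.632×10⁻⁵ m²; T_body⁴ − T_wall⁴ = 3.267×10¹¹ − 5.098×10¹¹ = -1.832×10¹¹ K⁴.
|P_net| = 0.36·5.67×10⁻⁸·3.632×10⁻⁵·1.832×10¹¹.

P_net ≈ 0.136 W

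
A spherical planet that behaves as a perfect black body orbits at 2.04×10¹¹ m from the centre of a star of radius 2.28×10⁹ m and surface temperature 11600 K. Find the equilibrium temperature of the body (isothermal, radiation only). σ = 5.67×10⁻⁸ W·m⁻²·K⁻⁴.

T ≈ 867 K

The star's surface emits σT_*⁴; at distance d the flux is S = σT_*⁴(R_*/d)².
S = 5.67×10⁻⁸·(11600)⁴·(2.28×10⁹/2.04×10¹¹)² = 1.282×10⁵ W/m².
For an isothermal sphere T⁴ = (1−a)S/(4σ) = 5.654×10¹¹ K⁴.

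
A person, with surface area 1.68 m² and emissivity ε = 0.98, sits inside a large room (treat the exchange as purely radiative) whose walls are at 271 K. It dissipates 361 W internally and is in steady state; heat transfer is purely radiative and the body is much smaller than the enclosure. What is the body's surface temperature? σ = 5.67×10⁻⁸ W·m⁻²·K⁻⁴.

T ≈ 310 K

For a small grey body in a large enclosure, net radiated power = εσA(T⁴ − T_w⁴).
Steady state: P = εσA(T⁴ − T_w⁴) with A = 1.68 m².
T⁴ = P/(εσA) + T_w⁴ = 361/(0.98·5.67×10⁻⁸·1.680) + (271)⁴
    = 3.867×10⁹ + 5.394×10⁹ = 9.261×10⁹ K⁴.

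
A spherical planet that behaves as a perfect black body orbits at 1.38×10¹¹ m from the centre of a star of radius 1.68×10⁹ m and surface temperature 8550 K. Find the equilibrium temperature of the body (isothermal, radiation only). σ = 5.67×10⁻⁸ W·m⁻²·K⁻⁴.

T ≈ 667 K

The star's surface emits σT_*⁴; at distance d the flux is S = σT_*⁴(R_*/d)².
S = 5.67×10⁻⁸·(8550)⁴·(1.68×10⁹/1.38×10¹¹)² = 44910 W/m².
For an isothermal sphere T⁴ = (1−a)S/(4σ) = 1.980×10¹¹ K⁴.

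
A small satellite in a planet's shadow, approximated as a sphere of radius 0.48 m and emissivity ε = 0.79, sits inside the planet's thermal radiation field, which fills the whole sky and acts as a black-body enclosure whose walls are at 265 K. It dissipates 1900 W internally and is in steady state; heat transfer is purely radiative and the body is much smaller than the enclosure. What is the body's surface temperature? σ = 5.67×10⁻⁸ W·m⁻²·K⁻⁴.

For a small grey body in a large enclosure, net radiated power = εσA(T⁴ − T_w⁴).
Steady state: P = εσA(T⁴ − T_w⁴) with A = 4πr² = 2.895 m².
T⁴ = P/(εσA) + T_w⁴ = 1900/(0.79·5.67×10⁻⁸·2.895) + (265)⁴
    = 1.465×10¹⁰ + 4.932×10⁹ = 1.958×10¹⁰ K⁴.

T ≈ 374 K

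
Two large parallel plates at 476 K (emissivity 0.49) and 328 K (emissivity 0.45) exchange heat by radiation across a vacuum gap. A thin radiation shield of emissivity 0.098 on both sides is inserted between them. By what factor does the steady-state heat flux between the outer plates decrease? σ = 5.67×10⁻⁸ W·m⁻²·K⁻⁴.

Without shield: q₀ = σΔ(T⁴)/(1/ε₁+1/ε₂−1) with denominator 3.263.
With shield the two gaps are in series; the resistances add: (1/ε₁+1/ε_s−1)+(1/ε_s+1/ε₂−1) = 11.24+11.43 = 22.67.
Heat-flux ratio q₀/q = 22.67/3.263.

factor ≈ 6.95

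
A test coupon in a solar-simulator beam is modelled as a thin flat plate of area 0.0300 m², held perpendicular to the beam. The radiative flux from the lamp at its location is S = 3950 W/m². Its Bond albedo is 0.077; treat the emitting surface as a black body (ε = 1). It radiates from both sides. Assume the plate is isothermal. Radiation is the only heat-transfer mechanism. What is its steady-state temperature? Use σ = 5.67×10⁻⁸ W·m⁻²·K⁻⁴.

T ≈ 423 K

At equilibrium, absorbed power = emitted power.
Absorbing cross-section = A = 0.03000 m²; emitting surface = 2A = 0.06000 m² (ratio 2).
(1−a)S·A_cross = εσ·A_surf·T⁴  ⇒  T⁴ = (1−a)S/(2σ).
T⁴ = 0.923·3950/(2·5.67×10⁻⁸) = 3.215×10¹⁰ K⁴.
T = (3.215×10¹⁰)^(1/4).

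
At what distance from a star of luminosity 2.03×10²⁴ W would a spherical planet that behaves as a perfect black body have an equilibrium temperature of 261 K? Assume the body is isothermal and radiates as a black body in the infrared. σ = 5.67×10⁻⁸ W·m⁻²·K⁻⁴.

d ≈ 1.24×10¹⁰ m

For an isothermal black-emitting sphere, (1−a)S·πr² = σ·4πr²·T⁴ ⇒ S = 4σT⁴/(1−a).
S = 4·5.67×10⁻⁸·(261)⁴/1.00 = 1052 W/m².
Flux falls as S = L/(4πd²), so d = √(L/(4πS)) = √(2.03×10²⁴/(4π·1052)).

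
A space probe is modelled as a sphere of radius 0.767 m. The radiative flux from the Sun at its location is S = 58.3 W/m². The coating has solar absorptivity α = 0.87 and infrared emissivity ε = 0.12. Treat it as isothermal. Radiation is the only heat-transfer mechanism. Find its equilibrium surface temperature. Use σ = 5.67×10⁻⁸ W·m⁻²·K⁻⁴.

At equilibrium, absorbed power = emitted power.
Absorbing cross-section = πr² = 1.848 m²; emitting surface = 4πr² = 7.393 m² (ratio 4).
αS·A_cross = εσ·A_surf·T⁴  ⇒  T⁴ = αS/(ε·4σ).
T⁴ = 0.870·58.3/(0.12·4·5.67×10⁻⁸) = 1.864×10⁹ K⁴.
T = (1.864×10⁹)^(1/4).

T ≈ 208 K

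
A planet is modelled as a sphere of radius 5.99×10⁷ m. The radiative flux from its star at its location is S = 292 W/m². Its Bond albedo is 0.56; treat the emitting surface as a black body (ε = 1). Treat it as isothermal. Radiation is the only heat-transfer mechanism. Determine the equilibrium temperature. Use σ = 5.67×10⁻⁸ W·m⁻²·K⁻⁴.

At equilibrium, absorbed power = emitted power.
Absorbing cross-section = πr² = 1.127×10¹⁶ m²; emitting surface = 4πr² = 4.509×10¹⁶ m² (ratio 4).
(1−a)S·A_cross = εσ·A_surf·T⁴  ⇒  T⁴ = (1−a)S/(4σ).
T⁴ = 0.440·292/(4·5.67×10⁻⁸) = 5.665×10⁸ K⁴.
T = (5.665×10⁸)^(1/4).

T ≈ 154 K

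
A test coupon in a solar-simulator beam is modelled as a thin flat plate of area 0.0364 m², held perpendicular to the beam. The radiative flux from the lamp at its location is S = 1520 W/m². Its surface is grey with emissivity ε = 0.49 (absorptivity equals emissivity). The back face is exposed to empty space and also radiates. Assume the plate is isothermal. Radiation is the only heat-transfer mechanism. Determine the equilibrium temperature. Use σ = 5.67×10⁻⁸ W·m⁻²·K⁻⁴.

At equilibrium, absorbed power = emitted power.
Absorbing cross-section = A = 0.03640 m²; emitting surface = 2A = 0.07280 m² (ratio 2).
εS·A_cross = εσ·A_surf·T⁴  ⇒  T⁴ = S/(2σ)   (ε cancels).
T⁴ = 1520/(2·5.67×10⁻⁸) = 1.340×10¹⁰ K⁴.
T = (1.340×10¹⁰)^(1/4).

T ≈ 340 K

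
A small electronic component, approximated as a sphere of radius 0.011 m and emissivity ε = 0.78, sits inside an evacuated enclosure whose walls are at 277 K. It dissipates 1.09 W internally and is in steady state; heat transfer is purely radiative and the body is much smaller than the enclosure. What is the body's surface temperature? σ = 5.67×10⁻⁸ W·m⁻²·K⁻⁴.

For a small grey body in a large enclosure, net radiated power = εσA(T⁴ − T_w⁴).
Steady state: P = εσA(T⁴ − T_w⁴) with A = 4πr² = 0.001521 m².
T⁴ = P/(εσA) + T_w⁴ = 1.09/(0.78·5.67×10⁻⁸·0.001521) + (277)⁴
    = 1.621×10¹⁰ + 5.887×10⁹ = 2.210×10¹⁰ K⁴.

T ≈ 386 K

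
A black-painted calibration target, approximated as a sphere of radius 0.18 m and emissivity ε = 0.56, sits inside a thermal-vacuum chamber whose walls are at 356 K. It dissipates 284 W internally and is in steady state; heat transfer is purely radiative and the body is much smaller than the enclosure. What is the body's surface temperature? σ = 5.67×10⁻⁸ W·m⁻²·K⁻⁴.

T ≈ 442 K

For a small grey body in a large enclosure, net radiated power = εσA(T⁴ − T_w⁴).
Steady state: P = εσA(T⁴ − T_w⁴) with A = 4πr² = 0.4072 m².
T⁴ = P/(εσA) + T_w⁴ = 284/(0.56·5.67×10⁻⁸·0.4072) + (356)⁴
    = 2.197×10¹⁰ + 1.606×10¹⁰ = 3.803×10¹⁰ K⁴.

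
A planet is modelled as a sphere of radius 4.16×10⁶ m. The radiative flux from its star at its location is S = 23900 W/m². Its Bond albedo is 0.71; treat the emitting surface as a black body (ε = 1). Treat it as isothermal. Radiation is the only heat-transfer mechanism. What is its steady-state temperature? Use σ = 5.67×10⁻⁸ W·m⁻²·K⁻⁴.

At equilibrium, absorbed power = emitted power.
Absorbing cross-section = πr² = 5.437×10¹³ m²; emitting surface = 4πr² = 2.175×10¹⁴ m² (ratio 4).
(1−a)S·A_cross = εσ·A_surf·T⁴  ⇒  T⁴ = (1−a)S/(4σ).
T⁴ = 0.290·23900/(4·5.67×10⁻⁸) = 3.056×10¹⁰ K⁴.
T = (3.056×10¹⁰)^(1/4).

T ≈ 418 K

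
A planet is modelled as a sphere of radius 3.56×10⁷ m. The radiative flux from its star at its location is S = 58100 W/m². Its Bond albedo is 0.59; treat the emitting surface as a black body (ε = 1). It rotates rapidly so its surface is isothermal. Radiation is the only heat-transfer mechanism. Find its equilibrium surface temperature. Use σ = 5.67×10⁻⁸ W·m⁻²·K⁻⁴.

At equilibrium, absorbed power = emitted power.
Absorbing cross-section = πr² = 3.982×10¹⁵ m²; emitting surface = 4πr² = 1.593×10¹⁶ m² (ratio 4).
(1−a)S·A_cross = εσ·A_surf·T⁴  ⇒  T⁴ = (1−a)S/(4σ).
T⁴ = 0.410·58100/(4·5.67×10⁻⁸) = 1.050×10¹¹ K⁴.
T = (1.050×10¹¹)^(1/4).

T ≈ 569 K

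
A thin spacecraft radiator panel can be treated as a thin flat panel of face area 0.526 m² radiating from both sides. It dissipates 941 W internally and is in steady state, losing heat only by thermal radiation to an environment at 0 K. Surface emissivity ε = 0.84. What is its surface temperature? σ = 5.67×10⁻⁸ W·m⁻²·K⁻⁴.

Steady state: internal power = radiated power, P = εσA T⁴.
Radiating area A = 2·0.526 = 1.052 m².
T⁴ = P/(εσA) = 941/(0.84·5.67×10⁻⁸·1.052) = 1.878×10¹⁰ K⁴.
T = (1.878×10¹⁰)^(1/4).

T ≈ 370 K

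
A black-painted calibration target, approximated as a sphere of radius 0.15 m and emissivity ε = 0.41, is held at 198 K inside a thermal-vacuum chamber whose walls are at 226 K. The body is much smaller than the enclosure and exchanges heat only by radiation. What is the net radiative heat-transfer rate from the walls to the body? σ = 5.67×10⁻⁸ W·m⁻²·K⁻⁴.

For a small grey body in a large enclosure: P_net = εσA(T_body⁴ − T_wall⁴).
A = 4πr² = 0.2827 m²; T_body⁴ − T_wall⁴ = 1.537×10⁹ − 2.609×10⁹ = -1.072×10⁹ K⁴.
|P_net| = 0.41·5.67×10⁻⁸·0.2827·1.072×10⁹.

P_net ≈ 7.04 W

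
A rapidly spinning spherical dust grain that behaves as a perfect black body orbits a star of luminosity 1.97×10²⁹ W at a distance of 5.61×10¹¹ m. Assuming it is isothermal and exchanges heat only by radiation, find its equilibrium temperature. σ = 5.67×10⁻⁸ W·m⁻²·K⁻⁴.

T ≈ 685 K

First find the stellar flux at distance d: S = L/(4πd²) = 1.97×10²⁹/(4π·(5.61×10¹¹)²) = 49810 W/m².
For an isothermal sphere, absorbed (1−a)S·πr² = emitted σ·4πr²·T⁴, so T⁴ = (1−a)S/(4σ).
T⁴ = 1.00·49810/(4·5.67×10⁻⁸) = 2.196×10¹¹ K⁴.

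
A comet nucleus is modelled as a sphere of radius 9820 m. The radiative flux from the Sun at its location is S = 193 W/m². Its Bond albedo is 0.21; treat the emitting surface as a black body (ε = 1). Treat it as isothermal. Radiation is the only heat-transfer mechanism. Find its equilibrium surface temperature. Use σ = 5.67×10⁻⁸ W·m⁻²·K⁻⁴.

T ≈ 161 K

At equilibrium, absorbed power = emitted power.
Absorbing cross-section = πr² = 3.030×10⁸ m²; emitting surface = 4πr² = 1.212×10⁹ m² (ratio 4).
(1−a)S·A_cross = εσ·A_surf·T⁴  ⇒  T⁴ = (1−a)S/(4σ).
T⁴ = 0.790·193/(4·5.67×10⁻⁸) = 6.723×10⁸ K⁴.
T = (6.723×10⁸)^(1/4).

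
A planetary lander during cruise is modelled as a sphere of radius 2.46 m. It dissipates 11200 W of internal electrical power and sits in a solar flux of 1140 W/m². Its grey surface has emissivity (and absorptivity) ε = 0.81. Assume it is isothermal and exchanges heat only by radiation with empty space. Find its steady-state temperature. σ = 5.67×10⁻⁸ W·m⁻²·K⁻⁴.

T ≈ 301 K

At steady state, absorbed solar power + internal power = radiated power.
Absorbed: α·S·A_cross = 0.81·1140·19.01 = 17560 W (cross-section πr²).
Total input = 17560 + 11200 = 28760 W.
Radiated: εσ·A_surf·T⁴ with A_surf = 4πr² = 76.05 m².
T⁴ = 28760/(0.81·5.67×10⁻⁸·76.05) = 8.233×10⁹ K⁴.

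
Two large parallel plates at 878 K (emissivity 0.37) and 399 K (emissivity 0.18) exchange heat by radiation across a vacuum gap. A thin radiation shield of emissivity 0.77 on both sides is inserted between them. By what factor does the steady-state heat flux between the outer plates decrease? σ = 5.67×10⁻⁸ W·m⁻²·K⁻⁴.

Without shield: q₀ = σΔ(T⁴)/(1/ε₁+1/ε₂−1) with denominator 7.258.
With shield the two gaps are in series; the resistances add: (1/ε₁+1/ε_s−1)+(1/ε_s+1/ε₂−1) = 3.001+5.854 = 8.856.
Heat-flux ratio q₀/q = 8.856/7.258.

factor ≈ 1.22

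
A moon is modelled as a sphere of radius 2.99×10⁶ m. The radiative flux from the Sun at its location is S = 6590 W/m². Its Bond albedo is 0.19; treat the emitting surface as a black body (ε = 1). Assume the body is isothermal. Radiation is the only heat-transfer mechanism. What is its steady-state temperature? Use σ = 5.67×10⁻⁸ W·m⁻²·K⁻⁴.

At equilibrium, absorbed power = emitted power.
Absorbing cross-section = πr² = 2.809×10¹³ m²; emitting surface = 4πr² = 1.123×10¹⁴ m² (ratio 4).
(1−a)S·A_cross = εσ·A_surf·T⁴  ⇒  T⁴ = (1−a)S/(4σ).
T⁴ = 0.810·6590/(4·5.67×10⁻⁸) = 2.354×10¹⁰ K⁴.
T = (2.354×10¹⁰)^(1/4).

T ≈ 392 K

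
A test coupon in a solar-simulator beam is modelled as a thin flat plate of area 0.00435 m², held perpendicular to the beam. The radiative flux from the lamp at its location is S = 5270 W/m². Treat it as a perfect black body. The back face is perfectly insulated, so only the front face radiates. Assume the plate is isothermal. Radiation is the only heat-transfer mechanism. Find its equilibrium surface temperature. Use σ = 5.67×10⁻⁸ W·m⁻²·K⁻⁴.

T ≈ 552 K

At equilibrium, absorbed power = emitted power.
Absorbing cross-section = A = 0.004350 m²; emitting surface = A = 0.004350 m² (ratio 1).
S·A_cross = εσ·A_surf·T⁴  ⇒  T⁴ = S/(1σ).
T⁴ = 1.00·5270/(1·5.67×10⁻⁸) = 9.295×10¹⁰ K⁴.
T = (9.295×10¹⁰)^(1/4).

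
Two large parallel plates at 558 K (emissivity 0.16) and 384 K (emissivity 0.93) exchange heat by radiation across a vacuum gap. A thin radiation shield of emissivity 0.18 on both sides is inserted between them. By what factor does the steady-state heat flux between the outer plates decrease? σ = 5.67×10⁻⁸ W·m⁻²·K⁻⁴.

factor ≈ 2.60

Without shield: q₀ = σΔ(T⁴)/(1/ε₁+1/ε₂−1) with denominator 6.325.
With shield the two gaps are in series; the resistances add: (1/ε₁+1/ε_s−1)+(1/ε_s+1/ε₂−1) = 10.81+5.631 = 16.44.
Heat-flux ratio q₀/q = 16.44/6.325.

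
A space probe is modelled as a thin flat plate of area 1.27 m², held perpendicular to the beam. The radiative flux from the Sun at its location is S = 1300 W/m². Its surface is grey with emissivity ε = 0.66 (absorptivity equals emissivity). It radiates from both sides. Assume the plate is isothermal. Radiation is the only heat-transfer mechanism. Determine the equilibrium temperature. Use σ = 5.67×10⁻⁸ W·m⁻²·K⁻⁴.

At equilibrium, absorbed power = emitted power.
Absorbing cross-section = A = 1.270 m²; emitting surface = 2A = 2.540 m² (ratio 2).
εS·A_cross = εσ·A_surf·T⁴  ⇒  T⁴ = S/(2σ)   (ε cancels).
T⁴ = 1300/(2·5.67×10⁻⁸) = 1.146×10¹⁰ K⁴.
T = (1.146×10¹⁰)^(1/4).

T ≈ 327 K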